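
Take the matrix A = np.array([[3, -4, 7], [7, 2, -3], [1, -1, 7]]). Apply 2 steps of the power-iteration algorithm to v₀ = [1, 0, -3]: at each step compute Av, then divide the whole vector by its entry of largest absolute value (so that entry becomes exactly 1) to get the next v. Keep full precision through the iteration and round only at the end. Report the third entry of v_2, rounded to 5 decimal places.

Av0 = (-18.000000, 16.000000, -20.000000); divide by -20.000000 → v1 = (0.900000, -0.800000, 1.000000)
Av1 = (12.900000, 1.700000, 8.700000); divide by 12.900000 → v2 = (1.000000, 0.131783, 0.674419)
Requested entry of v2: -174/-258 = 0.67442

0.67442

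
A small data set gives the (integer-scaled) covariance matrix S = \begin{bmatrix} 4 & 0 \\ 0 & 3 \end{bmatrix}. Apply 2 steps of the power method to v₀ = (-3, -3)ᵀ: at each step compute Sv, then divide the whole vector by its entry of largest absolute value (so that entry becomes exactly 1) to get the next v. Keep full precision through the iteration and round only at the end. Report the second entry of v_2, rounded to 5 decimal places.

Sv0 = (-12.000000, -9.000000); divide by -12.000000 → v1 = (1.000000, 0.750000)
Sv1 = (4.000000, 2.250000); divide by 4.000000 → v2 = (1.000000, 0.562500)
Requested entry of v2: -27/-48 = 0.56250

0.56250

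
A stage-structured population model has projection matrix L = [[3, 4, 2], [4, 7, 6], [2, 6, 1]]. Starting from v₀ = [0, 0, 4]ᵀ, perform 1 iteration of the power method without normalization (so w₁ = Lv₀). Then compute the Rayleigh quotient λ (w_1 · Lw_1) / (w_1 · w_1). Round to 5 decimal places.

w1 = Lv₀ = (8, 24, 4)
Lw1 = (128, 224, 164)
w1·Lw1 = 8·128 + 24·224 + 4·164 = 7056; w1·w1 = 8·8 + 24·24 + 4·4 = 656
λ ≈ 7056/656 = 10.75610

10.75610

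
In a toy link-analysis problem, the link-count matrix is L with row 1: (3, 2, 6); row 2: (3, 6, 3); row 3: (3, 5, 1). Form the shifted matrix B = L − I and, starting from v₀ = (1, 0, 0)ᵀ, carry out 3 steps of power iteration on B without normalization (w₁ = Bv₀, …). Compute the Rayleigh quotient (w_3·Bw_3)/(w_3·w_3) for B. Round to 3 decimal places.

B = L − I has rows (2, 2, 6); (3, 5, 3); (3, 5, 0)
w1 = Bv₀ = (2, 3, 3)
w2 = Bw1 = (28, 30, 21)
w3 = Bw2 = (242, 297, 234)
Bw3 = (2482, 2913, 2211)
w3·Bw3 = 1983179; w3·w3 = 201529; μ ≈ 1983179/201529 = 9.841

9.841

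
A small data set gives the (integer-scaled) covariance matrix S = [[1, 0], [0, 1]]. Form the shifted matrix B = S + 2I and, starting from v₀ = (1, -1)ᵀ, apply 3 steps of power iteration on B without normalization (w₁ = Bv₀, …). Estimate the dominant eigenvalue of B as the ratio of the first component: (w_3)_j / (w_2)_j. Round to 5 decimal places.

3.00000

B = S + 2I has rows (3, 0); (0, 3)
w1 = Bv₀ = (3·1 + 0·(-1); 0·1 + 3·(-1)) = (3, -3)
w2 = Bw1 = (3·3 + 0·(-3); 0·3 + 3·(-3)) = (9, -9)
w3 = Bw2 = (27, -27)
Ratio: 27/9 = 3.00000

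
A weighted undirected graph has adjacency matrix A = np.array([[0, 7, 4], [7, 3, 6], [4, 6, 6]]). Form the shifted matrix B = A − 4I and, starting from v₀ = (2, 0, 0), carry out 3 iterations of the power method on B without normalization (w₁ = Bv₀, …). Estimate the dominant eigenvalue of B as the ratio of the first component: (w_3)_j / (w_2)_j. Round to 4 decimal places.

B = A − 4I has rows (-4, 7, 4); (7, -1, 6); (4, 6, 2)
w1 = Bv₀ = ((-4)·2 + 7·0 + 4·0; 7·2 + (-1)·0 + 6·0; 4·2 + 6·0 + 2·0) = (-8, 14, 8)
w2 = Bw1 = ((-4)·(-8) + 7·14 + 4·8; 7·(-8) + (-1)·14 + 6·8; 4·(-8) + 6·14 + 2·8) = (162, -22, 68)
w3 = Bw2 = (-530, 1564, 652)
Ratio: -530/162 = -3.2716

-3.2716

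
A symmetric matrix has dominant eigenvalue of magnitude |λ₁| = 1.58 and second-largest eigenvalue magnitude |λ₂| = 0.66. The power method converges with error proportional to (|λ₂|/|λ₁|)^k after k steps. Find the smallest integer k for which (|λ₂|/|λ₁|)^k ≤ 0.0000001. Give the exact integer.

|λ₂/λ₁| = 0.66/1.58 = 0.41772
Need k ≥ ln(0.0000001) / ln(0.41772) = -16.1181 / -0.8729 ≈ 18.464
Smallest integer k satisfying the bound: 19

19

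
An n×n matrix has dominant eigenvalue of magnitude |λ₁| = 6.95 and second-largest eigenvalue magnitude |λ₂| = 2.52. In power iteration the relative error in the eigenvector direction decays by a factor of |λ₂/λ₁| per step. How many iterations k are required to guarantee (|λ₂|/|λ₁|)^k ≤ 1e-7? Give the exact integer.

16

|λ₂/λ₁| = 2.52/6.95 = 0.36259
Need k ≥ ln(1e-7) / ln(0.36259) = -16.1181 / -1.0145 ≈ 15.888
Smallest integer k satisfying the bound: 16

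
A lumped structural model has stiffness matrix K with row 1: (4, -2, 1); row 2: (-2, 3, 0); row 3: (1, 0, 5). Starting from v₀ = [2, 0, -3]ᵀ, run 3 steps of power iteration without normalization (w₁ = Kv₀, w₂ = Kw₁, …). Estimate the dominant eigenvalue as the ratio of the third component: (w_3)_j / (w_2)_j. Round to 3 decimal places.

4.750

w1 = Kv₀ = (4·2 + (-2)·0 + 1·(-3); (-2)·2 + 3·0 + 0·(-3); 1·2 + 0·0 + 5·(-3)) = (5, -4, -13)
w2 = Kw1 = (4·5 + (-2)·(-4) + 1·(-13); (-2)·5 + 3·(-4) + 0·(-13); 1·5 + 0·(-4) + 5·(-13)) = (15, -22, -60)
w3 = Kw2 = (44, -96, -285)
Ratio at component: -285 / -60 = 4.750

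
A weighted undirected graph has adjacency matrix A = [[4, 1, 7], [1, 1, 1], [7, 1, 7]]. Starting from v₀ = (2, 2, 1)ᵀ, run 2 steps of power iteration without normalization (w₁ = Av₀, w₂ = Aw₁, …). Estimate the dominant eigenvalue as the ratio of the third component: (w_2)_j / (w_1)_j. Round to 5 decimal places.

12.39130

w1 = Av₀ = (4·2 + 1·2 + 7·1; 1·2 + 1·2 + 1·1; 7·2 + 1·2 + 7·1) = (17, 5, 23)
w2 = Aw1 = (4·17 + 1·5 + 7·23; 1·17 + 1·5 + 1·23; 7·17 + 1·5 + 7·23) = (234, 45, 285)
Ratio at component: 285 / 23 = 12.39130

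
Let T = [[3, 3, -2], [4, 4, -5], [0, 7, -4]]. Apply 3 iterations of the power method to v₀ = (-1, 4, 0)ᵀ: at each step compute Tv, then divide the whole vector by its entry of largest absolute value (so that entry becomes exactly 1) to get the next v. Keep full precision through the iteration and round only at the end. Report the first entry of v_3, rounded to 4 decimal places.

0.3250

Tv0 = (9.00000, 12.00000, 28.00000); divide by 28.00000 → v1 = (0.32143, 0.42857, 1.00000)
Tv1 = (0.25000, -2.00000, -1.00000); divide by -2.00000 → v2 = (-0.12500, 1.00000, 0.50000)
Tv2 = (1.62500, 1.00000, 5.00000); divide by 5.00000 → v3 = (0.32500, 0.20000, 1.00000)
Requested entry of v3: -91/-280 = 0.3250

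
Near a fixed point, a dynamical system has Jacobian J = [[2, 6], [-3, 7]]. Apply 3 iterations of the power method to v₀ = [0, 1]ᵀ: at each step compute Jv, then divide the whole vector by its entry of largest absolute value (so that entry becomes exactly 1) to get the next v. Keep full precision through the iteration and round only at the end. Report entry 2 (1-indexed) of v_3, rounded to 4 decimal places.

0.1871

Jv0 = (6.00000, 7.00000); divide by 7.00000 → v1 = (0.85714, 1.00000)
Jv1 = (7.71429, 4.42857); divide by 7.71429 → v2 = (1.00000, 0.57407)
Jv2 = (5.44444, 1.01852); divide by 5.44444 → v3 = (1.00000, 0.18707)
Requested entry of v3: 55/294 = 0.1871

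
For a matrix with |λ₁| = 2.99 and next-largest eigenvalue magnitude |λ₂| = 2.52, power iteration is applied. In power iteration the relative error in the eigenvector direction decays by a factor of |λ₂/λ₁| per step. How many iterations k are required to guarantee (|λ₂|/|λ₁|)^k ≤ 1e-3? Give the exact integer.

|λ₂/λ₁| = 2.52/2.99 = 0.84281
Need k ≥ ln(1e-3) / ln(0.84281) = -6.9078 / -0.1710 ≈ 40.393
Smallest integer k satisfying the bound: 41

41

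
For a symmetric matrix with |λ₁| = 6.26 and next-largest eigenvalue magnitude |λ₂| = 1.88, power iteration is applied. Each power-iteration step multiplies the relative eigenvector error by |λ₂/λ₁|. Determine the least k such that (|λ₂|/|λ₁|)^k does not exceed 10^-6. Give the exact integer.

12

|λ₂/λ₁| = 1.88/6.26 = 0.30032
Need k ≥ ln(10^-6) / ln(0.30032) = -13.8155 / -1.2029 ≈ 11.485
Smallest integer k satisfying the bound: 12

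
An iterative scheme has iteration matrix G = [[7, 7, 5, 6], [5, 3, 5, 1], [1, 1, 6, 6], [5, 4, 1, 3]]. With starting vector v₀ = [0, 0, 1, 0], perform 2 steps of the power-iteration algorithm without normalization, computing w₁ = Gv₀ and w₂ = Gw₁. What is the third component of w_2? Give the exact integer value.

52

w1 = Gv₀ = (7·0 + 7·0 + 5·1 + 6·0; 5·0 + 3·0 + 5·1 + 1·0; 1·0 + 1·0 + 6·1 + 6·0; 5·0 + 4·0 + 1·1 + 3·0) = (5, 5, 6, 1)
w2 = Gw1 = (7·5 + 7·5 + 5·6 + 6·1; 5·5 + 3·5 + 5·6 + 1·1; 1·5 + 1·5 + 6·6 + 6·1; 5·5 + 4·5 + 1·6 + 3·1) = (106, 71, 52, 54)
The requested component of w2 is 52.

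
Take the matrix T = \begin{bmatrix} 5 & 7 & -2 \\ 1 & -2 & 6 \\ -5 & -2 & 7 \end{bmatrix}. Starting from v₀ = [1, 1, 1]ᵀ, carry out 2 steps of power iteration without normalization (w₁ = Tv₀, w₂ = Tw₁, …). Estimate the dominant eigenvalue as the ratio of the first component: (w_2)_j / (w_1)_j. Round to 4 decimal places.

λ ≈ 8.5000

w1 = Tv₀ = (5·1 + 7·1 + (-2)·1; 1·1 + (-2)·1 + 6·1; (-5)·1 + (-2)·1 + 7·1) = (10, 5, 0)
w2 = Tw1 = (5·10 + 7·5 + (-2)·0; 1·10 + (-2)·5 + 6·0; (-5)·10 + (-2)·5 + 7·0) = (85, 0, -60)
Ratio at component: 85 / 10 = 8.5000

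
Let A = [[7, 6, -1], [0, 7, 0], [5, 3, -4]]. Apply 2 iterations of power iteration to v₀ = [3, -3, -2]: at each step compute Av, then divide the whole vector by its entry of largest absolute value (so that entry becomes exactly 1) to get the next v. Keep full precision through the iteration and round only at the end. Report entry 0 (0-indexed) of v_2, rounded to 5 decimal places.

Av0 = (5.000000, -21.000000, 14.000000); divide by -21.000000 → v1 = (-0.238095, 1.000000, -0.666667)
Av1 = (5.000000, 7.000000, 4.476190); divide by 7.000000 → v2 = (0.714286, 1.000000, 0.639456)
Requested entry of v2: -105/-147 = 0.71429

0.71429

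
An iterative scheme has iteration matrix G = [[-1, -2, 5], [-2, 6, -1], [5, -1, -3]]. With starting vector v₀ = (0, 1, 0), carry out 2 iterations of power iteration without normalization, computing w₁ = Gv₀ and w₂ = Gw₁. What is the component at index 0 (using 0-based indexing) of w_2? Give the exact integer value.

-15

w1 = Gv₀ = ((-1)·0 + (-2)·1 + 5·0; (-2)·0 + 6·1 + (-1)·0; 5·0 + (-1)·1 + (-3)·0) = (-2, 6, -1)
w2 = Gw1 = ((-1)·(-2) + (-2)·6 + 5·(-1); (-2)·(-2) + 6·6 + (-1)·(-1); 5·(-2) + (-1)·6 + (-3)·(-1)) = (-15, 41, -13)
The requested component of w2 is -15.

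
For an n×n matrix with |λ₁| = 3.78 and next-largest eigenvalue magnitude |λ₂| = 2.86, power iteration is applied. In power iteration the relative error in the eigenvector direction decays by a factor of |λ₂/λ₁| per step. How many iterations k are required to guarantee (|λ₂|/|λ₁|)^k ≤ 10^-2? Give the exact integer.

|λ₂/λ₁| = 2.86/3.78 = 0.75661
Need k ≥ ln(10^-2) / ln(0.75661) = -4.6052 / -0.2789 ≈ 16.512
Smallest integer k satisfying the bound: 17

17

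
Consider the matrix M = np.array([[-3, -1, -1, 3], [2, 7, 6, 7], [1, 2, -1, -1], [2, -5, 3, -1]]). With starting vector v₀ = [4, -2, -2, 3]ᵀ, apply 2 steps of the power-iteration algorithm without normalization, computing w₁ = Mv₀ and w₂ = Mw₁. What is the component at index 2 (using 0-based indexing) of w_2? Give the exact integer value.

w1 = Mv₀ = ((-3)·4 + (-1)·(-2) + (-1)·(-2) + 3·3; 2·4 + 7·(-2) + 6·(-2) + 7·3; 1·4 + 2·(-2) + (-1)·(-2) + (-1)·3; 2·4 + (-5)·(-2) + 3·(-2) + (-1)·3) = (1, 3, -1, 9)
w2 = Mw1 = ((-3)·1 + (-1)·3 + (-1)·(-1) + 3·9; 2·1 + 7·3 + 6·(-1) + 7·9; 1·1 + 2·3 + (-1)·(-1) + (-1)·9; 2·1 + (-5)·3 + 3·(-1) + (-1)·9) = (22, 80, -1, -25)
The requested component of w2 is -1.

-1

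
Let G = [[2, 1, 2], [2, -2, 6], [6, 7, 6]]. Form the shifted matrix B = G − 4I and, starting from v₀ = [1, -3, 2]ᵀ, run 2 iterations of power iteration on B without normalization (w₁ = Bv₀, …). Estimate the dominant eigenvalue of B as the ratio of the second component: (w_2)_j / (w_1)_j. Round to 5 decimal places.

-8.12500

B = G − 4I has rows (-2, 1, 2); (2, -6, 6); (6, 7, 2)
w1 = Bv₀ = ((-2)·1 + 1·(-3) + 2·2; 2·1 + (-6)·(-3) + 6·2; 6·1 + 7·(-3) + 2·2) = (-1, 32, -11)
w2 = Bw1 = ((-2)·(-1) + 1·32 + 2·(-11); 2·(-1) + (-6)·32 + 6·(-11); 6·(-1) + 7·32 + 2·(-11)) = (12, -260, 196)
Ratio: -260/32 = -8.12500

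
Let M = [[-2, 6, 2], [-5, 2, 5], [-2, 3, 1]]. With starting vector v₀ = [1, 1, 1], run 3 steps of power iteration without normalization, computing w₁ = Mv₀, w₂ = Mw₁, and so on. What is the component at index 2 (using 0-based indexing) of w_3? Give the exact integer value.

w1 = Mv₀ = ((-2)·1 + 6·1 + 2·1; (-5)·1 + 2·1 + 5·1; (-2)·1 + 3·1 + 1·1) = (6, 2, 2)
w2 = Mw1 = ((-2)·6 + 6·2 + 2·2; (-5)·6 + 2·2 + 5·2; (-2)·6 + 3·2 + 1·2) = (4, -16, -4)
w3 = Mw2 = (-112, -72, -60)
The requested component of w3 is -60.

-60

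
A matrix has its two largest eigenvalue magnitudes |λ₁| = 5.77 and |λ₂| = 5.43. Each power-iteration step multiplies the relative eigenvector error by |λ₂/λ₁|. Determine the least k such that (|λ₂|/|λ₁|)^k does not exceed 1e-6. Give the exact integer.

228

|λ₂/λ₁| = 5.43/5.77 = 0.94107
Need k ≥ ln(1e-6) / ln(0.94107) = -13.8155 / -0.0607 ≈ 227.480
Smallest integer k satisfying the bound: 228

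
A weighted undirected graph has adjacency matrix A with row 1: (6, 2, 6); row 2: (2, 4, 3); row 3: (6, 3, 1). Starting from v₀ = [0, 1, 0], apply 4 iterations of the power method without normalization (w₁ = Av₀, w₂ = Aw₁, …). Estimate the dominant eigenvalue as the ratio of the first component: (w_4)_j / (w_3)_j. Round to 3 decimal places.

w1 = Av₀ = (2, 4, 3)
w2 = Aw1 = (38, 29, 27)
w3 = Aw2 = (448, 273, 342)
w4 = Aw3 = (5286, 3014, 3849)
Ratio at component: 5286 / 448 = 11.799

11.799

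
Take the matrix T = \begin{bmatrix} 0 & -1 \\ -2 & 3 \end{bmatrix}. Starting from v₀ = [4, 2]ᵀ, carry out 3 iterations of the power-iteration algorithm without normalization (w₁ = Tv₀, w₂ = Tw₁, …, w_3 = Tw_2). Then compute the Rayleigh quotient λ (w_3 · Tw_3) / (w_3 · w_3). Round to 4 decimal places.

w1 = Tv₀ = (-2, -2)
w2 = Tw1 = (2, -2)
w3 = Tw2 = (2, -10)
Tw3 = (10, -34)
w3·Tw3 = 2·10 + (-10)·(-34) = 360; w3·w3 = 2·2 + (-10)·(-10) = 104
λ ≈ 360/104 = 3.4615

λ ≈ 3.4615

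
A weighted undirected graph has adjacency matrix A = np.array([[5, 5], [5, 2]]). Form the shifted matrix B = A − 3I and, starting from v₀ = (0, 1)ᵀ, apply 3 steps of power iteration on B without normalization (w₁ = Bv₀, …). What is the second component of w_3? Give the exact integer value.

B = A − 3I has rows (2, 5); (5, -1)
w1 = Bv₀ = (5, -1)
w2 = Bw1 = (5, 26)
w3 = Bw2 = (140, -1)
Requested component of w3: -1

-1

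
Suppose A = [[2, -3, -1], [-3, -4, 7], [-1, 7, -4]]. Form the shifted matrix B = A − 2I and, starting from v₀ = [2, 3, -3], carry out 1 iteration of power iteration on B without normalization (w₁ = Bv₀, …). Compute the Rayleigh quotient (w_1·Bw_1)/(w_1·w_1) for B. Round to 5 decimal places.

-13.07580

B = A − 2I has rows (0, -3, -1); (-3, -6, 7); (-1, 7, -6)
w1 = Bv₀ = (-6, -45, 37)
Bw1 = (98, 547, -531)
w1·Bw1 = -44850; w1·w1 = 3430; μ ≈ -44850/3430 = -13.07580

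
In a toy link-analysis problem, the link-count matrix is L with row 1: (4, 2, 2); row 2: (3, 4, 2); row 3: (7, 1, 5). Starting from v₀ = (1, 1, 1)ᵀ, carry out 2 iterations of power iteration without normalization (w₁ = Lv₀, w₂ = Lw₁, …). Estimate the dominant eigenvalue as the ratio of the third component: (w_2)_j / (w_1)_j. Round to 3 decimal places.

w1 = Lv₀ = (4·1 + 2·1 + 2·1; 3·1 + 4·1 + 2·1; 7·1 + 1·1 + 5·1) = (8, 9, 13)
w2 = Lw1 = (4·8 + 2·9 + 2·13; 3·8 + 4·9 + 2·13; 7·8 + 1·9 + 5·13) = (76, 86, 130)
Ratio at component: 130 / 13 = 10.000

10.000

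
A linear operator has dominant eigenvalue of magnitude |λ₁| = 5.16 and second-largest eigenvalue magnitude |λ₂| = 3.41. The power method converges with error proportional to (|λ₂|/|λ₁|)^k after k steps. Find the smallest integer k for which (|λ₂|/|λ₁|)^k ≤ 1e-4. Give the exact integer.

23

|λ₂/λ₁| = 3.41/5.16 = 0.66085
Need k ≥ ln(1e-4) / ln(0.66085) = -9.2103 / -0.4142 ≈ 22.235
Smallest integer k satisfying the bound: 23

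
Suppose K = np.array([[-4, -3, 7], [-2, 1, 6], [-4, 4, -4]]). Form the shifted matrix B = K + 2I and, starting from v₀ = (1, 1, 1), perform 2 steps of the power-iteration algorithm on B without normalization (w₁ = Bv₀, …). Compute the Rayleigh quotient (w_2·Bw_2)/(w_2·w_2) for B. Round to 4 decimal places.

B = K + 2I has rows (-2, -3, 7); (-2, 3, 6); (-4, 4, -2)
w1 = Bv₀ = ((-2)·1 + (-3)·1 + 7·1; (-2)·1 + 3·1 + 6·1; (-4)·1 + 4·1 + (-2)·1) = (2, 7, -2)
w2 = Bw1 = ((-2)·2 + (-3)·7 + 7·(-2); (-2)·2 + 3·7 + 6·(-2); (-4)·2 + 4·7 + (-2)·(-2)) = (-39, 5, 24)
Bw2 = (231, 237, 128)
w2·Bw2 = -4752; w2·w2 = 2122; μ ≈ -4752/2122 = -2.2394

-2.2394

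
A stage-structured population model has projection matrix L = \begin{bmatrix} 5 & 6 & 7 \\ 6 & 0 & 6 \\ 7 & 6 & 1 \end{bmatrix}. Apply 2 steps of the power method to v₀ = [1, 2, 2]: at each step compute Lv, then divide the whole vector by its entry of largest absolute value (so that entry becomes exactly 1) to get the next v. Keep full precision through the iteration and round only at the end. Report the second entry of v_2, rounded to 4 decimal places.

0.7610

Lv0 = (31.00000, 18.00000, 21.00000); divide by 31.00000 → v1 = (1.00000, 0.58065, 0.67742)
Lv1 = (13.22581, 10.06452, 11.16129); divide by 13.22581 → v2 = (1.00000, 0.76098, 0.84390)
Requested entry of v2: 312/410 = 0.7610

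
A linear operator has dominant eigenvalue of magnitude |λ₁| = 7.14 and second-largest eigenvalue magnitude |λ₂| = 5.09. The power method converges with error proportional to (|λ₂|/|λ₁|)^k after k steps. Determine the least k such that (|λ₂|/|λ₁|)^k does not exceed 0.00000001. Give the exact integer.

|λ₂/λ₁| = 5.09/7.14 = 0.71289
Need k ≥ ln(0.00000001) / ln(0.71289) = -18.4207 / -0.3384 ≈ 54.429
Smallest integer k satisfying the bound: 55

55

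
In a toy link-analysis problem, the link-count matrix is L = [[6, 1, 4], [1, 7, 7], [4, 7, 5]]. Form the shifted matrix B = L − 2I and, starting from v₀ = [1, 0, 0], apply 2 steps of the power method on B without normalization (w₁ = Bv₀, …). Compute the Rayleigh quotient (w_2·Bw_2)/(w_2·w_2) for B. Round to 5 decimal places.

μ ≈ 12.13359

B = L − 2I has rows (4, 1, 4); (1, 5, 7); (4, 7, 3)
w1 = Bv₀ = (4, 1, 4)
w2 = Bw1 = (33, 37, 35)
Bw2 = (309, 463, 496)
w2·Bw2 = 44688; w2·w2 = 3683; μ ≈ 44688/3683 = 12.13359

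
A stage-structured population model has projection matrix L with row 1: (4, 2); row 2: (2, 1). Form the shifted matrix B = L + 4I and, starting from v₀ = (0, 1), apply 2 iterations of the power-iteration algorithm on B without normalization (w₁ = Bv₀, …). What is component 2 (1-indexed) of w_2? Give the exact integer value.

29

B = L + 4I has rows (8, 2); (2, 5)
w1 = Bv₀ = (2, 5)
w2 = Bw1 = (26, 29)
Requested component of w2: 29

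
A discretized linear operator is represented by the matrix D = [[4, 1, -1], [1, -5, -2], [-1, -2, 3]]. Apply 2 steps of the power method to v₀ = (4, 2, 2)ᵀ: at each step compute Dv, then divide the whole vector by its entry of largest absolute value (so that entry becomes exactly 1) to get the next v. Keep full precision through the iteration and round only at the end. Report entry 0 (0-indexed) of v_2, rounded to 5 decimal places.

Dv0 = (16.000000, -10.000000, -2.000000); divide by 16.000000 → v1 = (1.000000, -0.625000, -0.125000)
Dv1 = (3.500000, 4.375000, -0.125000); divide by 4.375000 → v2 = (0.800000, 1.000000, -0.028571)
Requested entry of v2: 56/70 = 0.80000

0.80000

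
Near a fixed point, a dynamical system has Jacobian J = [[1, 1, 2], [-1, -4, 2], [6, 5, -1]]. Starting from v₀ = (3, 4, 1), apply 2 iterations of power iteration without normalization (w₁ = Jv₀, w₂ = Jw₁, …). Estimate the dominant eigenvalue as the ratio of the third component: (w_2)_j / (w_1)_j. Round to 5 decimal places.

w1 = Jv₀ = (9, -17, 37)
w2 = Jw1 = (66, 133, -68)
Ratio at component: -68 / 37 = -1.83784

-1.83784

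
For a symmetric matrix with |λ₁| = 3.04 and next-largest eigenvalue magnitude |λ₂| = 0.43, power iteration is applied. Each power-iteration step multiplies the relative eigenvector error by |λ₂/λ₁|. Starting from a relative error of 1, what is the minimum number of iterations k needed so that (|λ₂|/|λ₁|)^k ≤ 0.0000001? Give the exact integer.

|λ₂/λ₁| = 0.43/3.04 = 0.14145
Need k ≥ ln(0.0000001) / ln(0.14145) = -16.1181 / -1.9558 ≈ 8.241
Smallest integer k satisfying the bound: 9

9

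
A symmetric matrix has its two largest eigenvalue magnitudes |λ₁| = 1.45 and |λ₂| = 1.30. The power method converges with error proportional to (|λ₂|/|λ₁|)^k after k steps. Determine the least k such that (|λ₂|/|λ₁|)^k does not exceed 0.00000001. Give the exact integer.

|λ₂/λ₁| = 1.30/1.45 = 0.89655
Need k ≥ ln(0.00000001) / ln(0.89655) = -18.4207 / -0.1092 ≈ 168.689
Smallest integer k satisfying the bound: 169

169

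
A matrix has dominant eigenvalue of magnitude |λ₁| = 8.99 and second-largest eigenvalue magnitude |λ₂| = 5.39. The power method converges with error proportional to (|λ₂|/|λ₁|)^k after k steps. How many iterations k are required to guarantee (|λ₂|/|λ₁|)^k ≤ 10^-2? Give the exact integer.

|λ₂/λ₁| = 5.39/8.99 = 0.59956
Need k ≥ ln(10^-2) / ln(0.59956) = -4.6052 / -0.5116 ≈ 9.002
Smallest integer k satisfying the bound: 10

10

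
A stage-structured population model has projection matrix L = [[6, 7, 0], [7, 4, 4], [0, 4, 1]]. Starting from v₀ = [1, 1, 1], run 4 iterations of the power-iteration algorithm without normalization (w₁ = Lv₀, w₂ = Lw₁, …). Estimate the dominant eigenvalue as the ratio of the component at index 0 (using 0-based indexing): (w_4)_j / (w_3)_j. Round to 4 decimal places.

w1 = Lv₀ = (6·1 + 7·1 + 0·1; 7·1 + 4·1 + 4·1; 0·1 + 4·1 + 1·1) = (13, 15, 5)
w2 = Lw1 = (6·13 + 7·15 + 0·5; 7·13 + 4·15 + 4·5; 0·13 + 4·15 + 1·5) = (183, 171, 65)
w3 = Lw2 = (2295, 2225, 749)
w4 = Lw3 = (29345, 27961, 9649)
Ratio at component: 29345 / 2295 = 12.7865

12.7865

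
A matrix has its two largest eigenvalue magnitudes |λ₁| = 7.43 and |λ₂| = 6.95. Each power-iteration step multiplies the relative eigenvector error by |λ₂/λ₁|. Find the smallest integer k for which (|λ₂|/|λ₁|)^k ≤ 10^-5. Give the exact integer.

173

|λ₂/λ₁| = 6.95/7.43 = 0.93540
Need k ≥ ln(10^-5) / ln(0.93540) = -11.5129 / -0.0668 ≈ 172.390
Smallest integer k satisfying the bound: 173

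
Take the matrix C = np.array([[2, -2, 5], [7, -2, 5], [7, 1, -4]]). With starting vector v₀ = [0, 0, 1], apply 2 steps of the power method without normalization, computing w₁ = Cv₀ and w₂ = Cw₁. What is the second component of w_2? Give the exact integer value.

w1 = Cv₀ = (5, 5, -4)
w2 = Cw1 = (-20, 5, 56)
The requested component of w2 is 5.

5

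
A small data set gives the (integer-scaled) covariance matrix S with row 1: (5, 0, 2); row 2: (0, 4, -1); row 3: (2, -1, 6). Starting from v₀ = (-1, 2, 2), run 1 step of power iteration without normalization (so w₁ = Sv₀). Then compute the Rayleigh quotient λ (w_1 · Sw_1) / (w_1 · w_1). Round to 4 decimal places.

λ ≈ 4.0099

w1 = Sv₀ = (5·(-1) + 0·2 + 2·2; 0·(-1) + 4·2 + (-1)·2; 2·(-1) + (-1)·2 + 6·2) = (-1, 6, 8)
Sw1 = (11, 16, 40)
w1·Sw1 = (-1)·11 + 6·16 + 8·40 = 405; w1·w1 = (-1)·(-1) + 6·6 + 8·8 = 101
λ ≈ 405/101 = 4.0099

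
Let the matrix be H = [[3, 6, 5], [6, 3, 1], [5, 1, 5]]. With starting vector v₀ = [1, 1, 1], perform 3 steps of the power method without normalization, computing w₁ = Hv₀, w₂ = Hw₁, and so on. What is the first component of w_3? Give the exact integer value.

w1 = Hv₀ = (3·1 + 6·1 + 5·1; 6·1 + 3·1 + 1·1; 5·1 + 1·1 + 5·1) = (14, 10, 11)
w2 = Hw1 = (3·14 + 6·10 + 5·11; 6·14 + 3·10 + 1·11; 5·14 + 1·10 + 5·11) = (157, 125, 135)
w3 = Hw2 = (1896, 1452, 1585)
The requested component of w3 is 1896.

1896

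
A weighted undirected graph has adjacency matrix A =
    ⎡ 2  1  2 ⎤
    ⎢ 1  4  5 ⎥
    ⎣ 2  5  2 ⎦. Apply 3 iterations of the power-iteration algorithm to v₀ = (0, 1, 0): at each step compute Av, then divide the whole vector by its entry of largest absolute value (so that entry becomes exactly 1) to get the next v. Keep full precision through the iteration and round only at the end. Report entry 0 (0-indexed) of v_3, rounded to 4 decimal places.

Av0 = (1.00000, 4.00000, 5.00000); divide by 5.00000 → v1 = (0.20000, 0.80000, 1.00000)
Av1 = (3.20000, 8.40000, 6.40000); divide by 8.40000 → v2 = (0.38095, 1.00000, 0.76190)
Av2 = (3.28571, 8.19048, 7.28571); divide by 8.19048 → v3 = (0.40116, 1.00000, 0.88953)
Requested entry of v3: 138/344 = 0.4012

0.4012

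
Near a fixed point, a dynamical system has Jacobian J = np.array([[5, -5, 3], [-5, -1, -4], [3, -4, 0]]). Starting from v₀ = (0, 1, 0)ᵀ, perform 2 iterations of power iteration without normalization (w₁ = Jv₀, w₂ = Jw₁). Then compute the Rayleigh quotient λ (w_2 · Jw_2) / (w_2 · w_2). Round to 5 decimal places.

7.77037

w1 = Jv₀ = (5·0 + (-5)·1 + 3·0; (-5)·0 + (-1)·1 + (-4)·0; 3·0 + (-4)·1 + 0·0) = (-5, -1, -4)
w2 = Jw1 = (5·(-5) + (-5)·(-1) + 3·(-4); (-5)·(-5) + (-1)·(-1) + (-4)·(-4); 3·(-5) + (-4)·(-1) + 0·(-4)) = (-32, 42, -11)
Jw2 = (-403, 162, -264)
w2·Jw2 = (-32)·(-403) + 42·162 + (-11)·(-264) = 22604; w2·w2 = (-32)·(-32) + 42·42 + (-11)·(-11) = 2909
λ ≈ 22604/2909 = 7.77037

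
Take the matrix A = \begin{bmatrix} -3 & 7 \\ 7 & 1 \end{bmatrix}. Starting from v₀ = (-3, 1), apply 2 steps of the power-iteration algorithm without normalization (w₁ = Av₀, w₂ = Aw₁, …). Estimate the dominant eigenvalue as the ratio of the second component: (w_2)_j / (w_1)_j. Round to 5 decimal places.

w1 = Av₀ = ((-3)·(-3) + 7·1; 7·(-3) + 1·1) = (16, -20)
w2 = Aw1 = ((-3)·16 + 7·(-20); 7·16 + 1·(-20)) = (-188, 92)
Ratio at component: 92 / -20 = -4.60000

λ ≈ -4.60000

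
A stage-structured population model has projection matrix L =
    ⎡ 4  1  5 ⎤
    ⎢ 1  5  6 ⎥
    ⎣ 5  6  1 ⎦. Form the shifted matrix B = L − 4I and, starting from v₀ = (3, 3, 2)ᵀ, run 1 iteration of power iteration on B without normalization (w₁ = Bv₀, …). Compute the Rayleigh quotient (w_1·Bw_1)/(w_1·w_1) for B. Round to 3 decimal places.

B = L − 4I has rows (0, 1, 5); (1, 1, 6); (5, 6, -3)
w1 = Bv₀ = (0·3 + 1·3 + 5·2; 1·3 + 1·3 + 6·2; 5·3 + 6·3 + (-3)·2) = (13, 18, 27)
Bw1 = (153, 193, 92)
w1·Bw1 = 7947; w1·w1 = 1222; μ ≈ 7947/1222 = 6.503

μ ≈ 6.503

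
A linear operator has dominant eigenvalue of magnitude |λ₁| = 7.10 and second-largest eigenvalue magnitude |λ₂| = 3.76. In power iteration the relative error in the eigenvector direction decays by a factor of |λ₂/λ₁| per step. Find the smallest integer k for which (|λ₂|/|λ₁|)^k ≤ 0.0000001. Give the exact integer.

|λ₂/λ₁| = 3.76/7.10 = 0.52958
Need k ≥ ln(0.0000001) / ln(0.52958) = -16.1181 / -0.6357 ≈ 25.356
Smallest integer k satisfying the bound: 26

26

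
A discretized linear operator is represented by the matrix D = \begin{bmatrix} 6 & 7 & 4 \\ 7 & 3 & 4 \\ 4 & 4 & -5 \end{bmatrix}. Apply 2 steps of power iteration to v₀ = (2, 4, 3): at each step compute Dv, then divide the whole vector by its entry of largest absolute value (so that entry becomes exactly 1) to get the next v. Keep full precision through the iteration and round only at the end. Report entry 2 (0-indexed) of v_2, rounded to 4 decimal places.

Dv0 = (52.00000, 38.00000, 9.00000); divide by 52.00000 → v1 = (1.00000, 0.73077, 0.17308)
Dv1 = (11.80769, 9.88462, 6.05769); divide by 11.80769 → v2 = (1.00000, 0.83713, 0.51303)
Requested entry of v2: 315/614 = 0.5130

0.5130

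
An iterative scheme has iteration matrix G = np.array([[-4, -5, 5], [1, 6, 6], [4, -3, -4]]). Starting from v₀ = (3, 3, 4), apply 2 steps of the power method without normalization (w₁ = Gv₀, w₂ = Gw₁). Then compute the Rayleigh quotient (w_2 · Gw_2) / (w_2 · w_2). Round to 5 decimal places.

λ ≈ 2.39173

w1 = Gv₀ = ((-4)·3 + (-5)·3 + 5·4; 1·3 + 6·3 + 6·4; 4·3 + (-3)·3 + (-4)·4) = (-7, 45, -13)
w2 = Gw1 = ((-4)·(-7) + (-5)·45 + 5·(-13); 1·(-7) + 6·45 + 6·(-13); 4·(-7) + (-3)·45 + (-4)·(-13)) = (-262, 185, -111)
Gw2 = (-432, 182, -1159)
w2·Gw2 = (-262)·(-432) + 185·182 + (-111)·(-1159) = 275503; w2·w2 = (-262)·(-262) + 185·185 + (-111)·(-111) = 115190
λ ≈ 275503/115190 = 2.39173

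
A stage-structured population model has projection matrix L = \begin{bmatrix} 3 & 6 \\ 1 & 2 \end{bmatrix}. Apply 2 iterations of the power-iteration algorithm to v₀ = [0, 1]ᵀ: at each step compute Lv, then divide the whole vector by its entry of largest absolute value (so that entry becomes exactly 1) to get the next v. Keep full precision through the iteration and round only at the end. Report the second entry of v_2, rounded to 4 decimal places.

0.3333

Lv0 = (6.00000, 2.00000); divide by 6.00000 → v1 = (1.00000, 0.33333)
Lv1 = (5.00000, 1.66667); divide by 5.00000 → v2 = (1.00000, 0.33333)
Requested entry of v2: 10/30 = 0.3333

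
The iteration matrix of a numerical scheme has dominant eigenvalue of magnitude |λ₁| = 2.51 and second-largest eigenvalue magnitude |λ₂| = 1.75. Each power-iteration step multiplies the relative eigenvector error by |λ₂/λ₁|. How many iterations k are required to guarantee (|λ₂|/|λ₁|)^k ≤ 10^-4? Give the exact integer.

|λ₂/λ₁| = 1.75/2.51 = 0.69721
Need k ≥ ln(10^-4) / ln(0.69721) = -9.2103 / -0.3607 ≈ 25.537
Smallest integer k satisfying the bound: 26

26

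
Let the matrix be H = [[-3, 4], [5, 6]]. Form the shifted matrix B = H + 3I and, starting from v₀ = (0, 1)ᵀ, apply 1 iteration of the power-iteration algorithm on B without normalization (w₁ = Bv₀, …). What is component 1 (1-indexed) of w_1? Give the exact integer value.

B = H + 3I has rows (0, 4); (5, 9)
w1 = Bv₀ = (4, 9)
Requested component of w1: 4

4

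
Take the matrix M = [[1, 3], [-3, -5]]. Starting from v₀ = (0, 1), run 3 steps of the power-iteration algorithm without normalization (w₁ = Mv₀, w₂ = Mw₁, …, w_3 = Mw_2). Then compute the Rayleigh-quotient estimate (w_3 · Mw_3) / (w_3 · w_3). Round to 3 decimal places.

λ ≈ -2.594

w1 = Mv₀ = (1·0 + 3·1; (-3)·0 + (-5)·1) = (3, -5)
w2 = Mw1 = (1·3 + 3·(-5); (-3)·3 + (-5)·(-5)) = (-12, 16)
w3 = Mw2 = (36, -44)
Mw3 = (-96, 112)
w3·Mw3 = 36·(-96) + (-44)·112 = -8384; w3·w3 = 36·36 + (-44)·(-44) = 3232
λ ≈ -8384/3232 = -2.594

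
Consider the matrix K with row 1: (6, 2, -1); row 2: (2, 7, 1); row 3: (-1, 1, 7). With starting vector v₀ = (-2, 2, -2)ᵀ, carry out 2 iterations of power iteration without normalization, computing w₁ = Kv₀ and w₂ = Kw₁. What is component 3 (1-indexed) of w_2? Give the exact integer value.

w1 = Kv₀ = (6·(-2) + 2·2 + (-1)·(-2); 2·(-2) + 7·2 + 1·(-2); (-1)·(-2) + 1·2 + 7·(-2)) = (-6, 8, -10)
w2 = Kw1 = (6·(-6) + 2·8 + (-1)·(-10); 2·(-6) + 7·8 + 1·(-10); (-1)·(-6) + 1·8 + 7·(-10)) = (-10, 34, -56)
The requested component of w2 is -56.

-56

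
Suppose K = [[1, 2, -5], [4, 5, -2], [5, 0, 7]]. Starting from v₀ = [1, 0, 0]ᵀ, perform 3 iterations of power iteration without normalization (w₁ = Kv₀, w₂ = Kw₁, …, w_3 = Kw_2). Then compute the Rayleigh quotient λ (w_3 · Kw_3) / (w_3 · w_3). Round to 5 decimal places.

w1 = Kv₀ = (1·1 + 2·0 + (-5)·0; 4·1 + 5·0 + (-2)·0; 5·1 + 0·0 + 7·0) = (1, 4, 5)
w2 = Kw1 = (1·1 + 2·4 + (-5)·5; 4·1 + 5·4 + (-2)·5; 5·1 + 0·4 + 7·5) = (-16, 14, 40)
w3 = Kw2 = (-188, -74, 200)
Kw3 = (-1336, -1522, 460)
w3·Kw3 = (-188)·(-1336) + (-74)·(-1522) + 200·460 = 455796; w3·w3 = (-188)·(-188) + (-74)·(-74) + 200·200 = 80820
λ ≈ 455796/80820 = 5.63964

5.63964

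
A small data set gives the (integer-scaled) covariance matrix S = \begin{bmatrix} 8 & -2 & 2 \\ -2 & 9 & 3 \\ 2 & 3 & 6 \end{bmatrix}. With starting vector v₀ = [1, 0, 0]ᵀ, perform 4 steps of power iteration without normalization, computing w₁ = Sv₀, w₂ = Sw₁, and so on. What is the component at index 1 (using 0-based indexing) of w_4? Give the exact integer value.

w1 = Sv₀ = (8, -2, 2)
w2 = Sw1 = (72, -28, 22)
w3 = Sw2 = (676, -330, 192)
w4 = Sw3 = (6452, -3746, 1514)
The requested component of w4 is -3746.

-3746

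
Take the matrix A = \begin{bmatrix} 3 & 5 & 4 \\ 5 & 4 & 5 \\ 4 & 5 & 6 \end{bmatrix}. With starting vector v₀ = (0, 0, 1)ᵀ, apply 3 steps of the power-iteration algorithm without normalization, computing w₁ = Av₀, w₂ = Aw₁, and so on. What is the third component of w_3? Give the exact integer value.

1056

w1 = Av₀ = (4, 5, 6)
w2 = Aw1 = (61, 70, 77)
w3 = Aw2 = (841, 970, 1056)
The requested component of w3 is 1056.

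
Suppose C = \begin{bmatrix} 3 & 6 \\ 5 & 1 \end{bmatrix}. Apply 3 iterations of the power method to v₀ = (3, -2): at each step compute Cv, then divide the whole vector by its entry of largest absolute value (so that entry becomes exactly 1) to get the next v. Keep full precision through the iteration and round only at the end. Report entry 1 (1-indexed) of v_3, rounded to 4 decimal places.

Cv0 = (-3.00000, 13.00000); divide by 13.00000 → v1 = (-0.23077, 1.00000)
Cv1 = (5.30769, -0.15385); divide by 5.30769 → v2 = (1.00000, -0.02899)
Cv2 = (2.82609, 4.97101); divide by 4.97101 → v3 = (0.56851, 1.00000)
Requested entry of v3: 195/343 = 0.5685

0.5685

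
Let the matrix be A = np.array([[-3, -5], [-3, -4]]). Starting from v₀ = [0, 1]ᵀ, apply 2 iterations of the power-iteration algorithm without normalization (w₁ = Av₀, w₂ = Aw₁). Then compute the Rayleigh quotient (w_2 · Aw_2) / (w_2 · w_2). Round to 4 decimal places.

w1 = Av₀ = (-5, -4)
w2 = Aw1 = (35, 31)
Aw2 = (-260, -229)
w2·Aw2 = 35·(-260) + 31·(-229) = -16199; w2·w2 = 35·35 + 31·31 = 2186
λ ≈ -16199/2186 = -7.4103

λ ≈ -7.4103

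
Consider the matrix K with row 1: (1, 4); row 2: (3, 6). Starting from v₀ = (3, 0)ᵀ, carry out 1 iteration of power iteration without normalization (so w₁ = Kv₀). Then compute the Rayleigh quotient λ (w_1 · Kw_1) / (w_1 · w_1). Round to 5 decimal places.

w1 = Kv₀ = (1·3 + 4·0; 3·3 + 6·0) = (3, 9)
Kw1 = (39, 63)
w1·Kw1 = 3·39 + 9·63 = 684; w1·w1 = 3·3 + 9·9 = 90
λ ≈ 684/90 = 7.60000

7.60000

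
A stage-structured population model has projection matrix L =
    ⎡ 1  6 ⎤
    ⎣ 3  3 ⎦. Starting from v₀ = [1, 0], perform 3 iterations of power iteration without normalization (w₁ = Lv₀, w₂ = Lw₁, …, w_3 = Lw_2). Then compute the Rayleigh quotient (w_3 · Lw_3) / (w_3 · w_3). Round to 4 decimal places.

w1 = Lv₀ = (1·1 + 6·0; 3·1 + 3·0) = (1, 3)
w2 = Lw1 = (1·1 + 6·3; 3·1 + 3·3) = (19, 12)
w3 = Lw2 = (91, 93)
Lw3 = (649, 552)
w3·Lw3 = 91·649 + 93·552 = 110395; w3·w3 = 91·91 + 93·93 = 16930
λ ≈ 110395/16930 = 6.5207

λ ≈ 6.5207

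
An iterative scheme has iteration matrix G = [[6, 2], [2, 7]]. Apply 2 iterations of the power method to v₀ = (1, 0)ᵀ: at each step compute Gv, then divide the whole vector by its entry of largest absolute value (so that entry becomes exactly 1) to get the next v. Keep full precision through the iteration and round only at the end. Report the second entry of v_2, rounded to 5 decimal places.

0.65000

Gv0 = (6.000000, 2.000000); divide by 6.000000 → v1 = (1.000000, 0.333333)
Gv1 = (6.666667, 4.333333); divide by 6.666667 → v2 = (1.000000, 0.650000)
Requested entry of v2: 26/40 = 0.65000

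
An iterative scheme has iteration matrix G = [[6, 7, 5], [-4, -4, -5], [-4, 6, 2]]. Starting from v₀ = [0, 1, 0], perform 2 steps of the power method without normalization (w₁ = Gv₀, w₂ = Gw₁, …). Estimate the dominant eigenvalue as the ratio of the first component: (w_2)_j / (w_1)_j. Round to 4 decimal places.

w1 = Gv₀ = (6·0 + 7·1 + 5·0; (-4)·0 + (-4)·1 + (-5)·0; (-4)·0 + 6·1 + 2·0) = (7, -4, 6)
w2 = Gw1 = (6·7 + 7·(-4) + 5·6; (-4)·7 + (-4)·(-4) + (-5)·6; (-4)·7 + 6·(-4) + 2·6) = (44, -42, -40)
Ratio at component: 44 / 7 = 6.2857

λ ≈ 6.2857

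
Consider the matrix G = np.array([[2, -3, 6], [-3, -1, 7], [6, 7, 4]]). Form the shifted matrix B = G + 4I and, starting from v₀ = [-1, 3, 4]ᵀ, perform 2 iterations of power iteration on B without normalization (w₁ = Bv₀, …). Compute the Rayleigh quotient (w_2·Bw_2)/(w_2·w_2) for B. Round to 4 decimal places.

14.1802

B = G + 4I has rows (6, -3, 6); (-3, 3, 7); (6, 7, 8)
w1 = Bv₀ = (9, 40, 47)
w2 = Bw1 = (216, 422, 710)
Bw2 = (4290, 5588, 9930)
w2·Bw2 = 10335076; w2·w2 = 728840; μ ≈ 10335076/728840 = 14.1802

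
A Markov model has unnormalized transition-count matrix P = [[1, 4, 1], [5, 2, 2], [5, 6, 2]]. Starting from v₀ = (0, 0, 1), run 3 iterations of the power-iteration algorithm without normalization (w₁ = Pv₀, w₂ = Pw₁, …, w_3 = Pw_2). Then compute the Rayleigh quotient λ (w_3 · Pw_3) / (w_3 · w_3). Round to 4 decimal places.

8.5581

w1 = Pv₀ = (1·0 + 4·0 + 1·1; 5·0 + 2·0 + 2·1; 5·0 + 6·0 + 2·1) = (1, 2, 2)
w2 = Pw1 = (1·1 + 4·2 + 1·2; 5·1 + 2·2 + 2·2; 5·1 + 6·2 + 2·2) = (11, 13, 21)
w3 = Pw2 = (84, 123, 175)
Pw3 = (751, 1016, 1508)
w3·Pw3 = 84·751 + 123·1016 + 175·1508 = 451952; w3·w3 = 84·84 + 123·123 + 175·175 = 52810
λ ≈ 451952/52810 = 8.5581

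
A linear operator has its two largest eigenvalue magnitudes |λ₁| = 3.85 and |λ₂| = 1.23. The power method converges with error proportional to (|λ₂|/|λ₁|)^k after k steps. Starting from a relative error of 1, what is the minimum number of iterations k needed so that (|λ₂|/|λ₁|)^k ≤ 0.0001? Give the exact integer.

|λ₂/λ₁| = 1.23/3.85 = 0.31948
Need k ≥ ln(0.0001) / ln(0.31948) = -9.2103 / -1.1411 ≈ 8.072
Smallest integer k satisfying the bound: 9

9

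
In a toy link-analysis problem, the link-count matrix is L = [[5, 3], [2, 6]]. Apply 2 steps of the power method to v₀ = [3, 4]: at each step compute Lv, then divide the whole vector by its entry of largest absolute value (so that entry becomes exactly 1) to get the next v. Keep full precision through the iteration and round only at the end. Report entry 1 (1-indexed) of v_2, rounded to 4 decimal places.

Lv0 = (27.00000, 30.00000); divide by 30.00000 → v1 = (0.90000, 1.00000)
Lv1 = (7.50000, 7.80000); divide by 7.80000 → v2 = (0.96154, 1.00000)
Requested entry of v2: 225/234 = 0.9615

0.9615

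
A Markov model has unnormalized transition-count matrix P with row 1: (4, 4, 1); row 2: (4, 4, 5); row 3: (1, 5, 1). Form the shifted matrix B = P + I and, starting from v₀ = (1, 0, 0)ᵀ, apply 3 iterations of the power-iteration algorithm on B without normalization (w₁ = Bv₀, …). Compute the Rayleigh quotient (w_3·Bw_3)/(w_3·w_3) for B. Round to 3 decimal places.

μ ≈ 11.145

B = P + I has rows (5, 4, 1); (4, 5, 5); (1, 5, 2)
w1 = Bv₀ = (5·1 + 4·0 + 1·0; 4·1 + 5·0 + 5·0; 1·1 + 5·0 + 2·0) = (5, 4, 1)
w2 = Bw1 = (5·5 + 4·4 + 1·1; 4·5 + 5·4 + 5·1; 1·5 + 5·4 + 2·1) = (42, 45, 27)
w3 = Bw2 = (417, 528, 321)
Bw3 = (4518, 5913, 3699)
w3·Bw3 = 6193449; w3·w3 = 555714; μ ≈ 6193449/555714 = 11.145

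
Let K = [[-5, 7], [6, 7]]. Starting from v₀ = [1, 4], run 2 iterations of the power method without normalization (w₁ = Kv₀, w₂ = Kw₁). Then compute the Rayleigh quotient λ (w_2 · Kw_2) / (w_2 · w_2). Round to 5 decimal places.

w1 = Kv₀ = (23, 34)
w2 = Kw1 = (123, 376)
Kw2 = (2017, 3370)
w2·Kw2 = 123·2017 + 376·3370 = 1515211; w2·w2 = 123·123 + 376·376 = 156505
λ ≈ 1515211/156505 = 9.68155

λ ≈ 9.68155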